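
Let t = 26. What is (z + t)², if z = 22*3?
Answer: 8464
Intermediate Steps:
z = 66
(z + t)² = (66 + 26)² = 92² = 8464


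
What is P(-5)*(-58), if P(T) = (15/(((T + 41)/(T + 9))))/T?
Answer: 58/3 ≈ 19.333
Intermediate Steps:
P(T) = 15*(9 + T)/(T*(41 + T)) (P(T) = (15/(((41 + T)/(9 + T))))/T = (15*((9 + T)/(41 + T)))/T = (15*(9 + T)/(41 + T))/T = 15*(9 + T)/(T*(41 + T)))
P(-5)*(-58) = (15*(9 - 5)/(-5*(41 - 5)))*(-58) = (15*(-⅕)*4/36)*(-58) = (15*(-⅕)*(1/36)*4)*(-58) = -⅓*(-58) = 58/3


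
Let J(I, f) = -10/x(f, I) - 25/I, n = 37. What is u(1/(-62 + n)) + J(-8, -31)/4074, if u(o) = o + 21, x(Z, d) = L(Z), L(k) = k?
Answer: 176481941/8419600 ≈ 20.961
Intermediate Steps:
x(Z, d) = Z
J(I, f) = -25/I - 10/f (J(I, f) = -10/f - 25/I = -25/I - 10/f)
u(o) = 21 + o
u(1/(-62 + n)) + J(-8, -31)/4074 = (21 + 1/(-62 + 37)) + (-25/(-8) - 10/(-31))/4074 = (21 + 1/(-25)) + (-25*(-1/8) - 10*(-1/31))*(1/4074) = (21 - 1/25) + (25/8 + 10/31)*(1/4074) = 524/25 + (855/248)*(1/4074) = 524/25 + 285/336784 = 176481941/8419600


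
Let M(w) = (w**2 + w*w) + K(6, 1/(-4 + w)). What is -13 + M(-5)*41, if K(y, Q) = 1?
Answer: 2078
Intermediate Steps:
M(w) = 1 + 2*w**2 (M(w) = (w**2 + w*w) + 1 = (w**2 + w**2) + 1 = 2*w**2 + 1 = 1 + 2*w**2)
-13 + M(-5)*41 = -13 + (1 + 2*(-5)**2)*41 = -13 + (1 + 2*25)*41 = -13 + (1 + 50)*41 = -13 + 51*41 = -13 + 2091 = 2078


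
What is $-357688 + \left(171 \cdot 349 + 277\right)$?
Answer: $-297732$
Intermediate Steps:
$-357688 + \left(171 \cdot 349 + 277\right) = -357688 + \left(59679 + 277\right) = -357688 + 59956 = -297732$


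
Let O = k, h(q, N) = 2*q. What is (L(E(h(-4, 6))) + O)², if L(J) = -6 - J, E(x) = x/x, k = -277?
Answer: 80656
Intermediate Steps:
E(x) = 1
O = -277
(L(E(h(-4, 6))) + O)² = ((-6 - 1*1) - 277)² = ((-6 - 1) - 277)² = (-7 - 277)² = (-284)² = 80656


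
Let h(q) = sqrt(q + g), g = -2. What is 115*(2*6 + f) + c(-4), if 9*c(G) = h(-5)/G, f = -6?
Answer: 690 - I*sqrt(7)/36 ≈ 690.0 - 0.073493*I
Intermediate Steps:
h(q) = sqrt(-2 + q) (h(q) = sqrt(q - 2) = sqrt(-2 + q))
c(G) = I*sqrt(7)/(9*G) (c(G) = (sqrt(-2 - 5)/G)/9 = (sqrt(-7)/G)/9 = ((I*sqrt(7))/G)/9 = (I*sqrt(7)/G)/9 = I*sqrt(7)/(9*G))
115*(2*6 + f) + c(-4) = 115*(2*6 - 6) + (1/9)*I*sqrt(7)/(-4) = 115*(12 - 6) + (1/9)*I*sqrt(7)*(-1/4) = 115*6 - I*sqrt(7)/36 = 690 - I*sqrt(7)/36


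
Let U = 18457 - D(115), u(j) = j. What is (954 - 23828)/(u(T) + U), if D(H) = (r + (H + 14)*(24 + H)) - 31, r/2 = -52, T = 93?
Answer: -11437/377 ≈ -30.337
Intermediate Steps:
r = -104 (r = 2*(-52) = -104)
D(H) = -135 + (14 + H)*(24 + H) (D(H) = (-104 + (H + 14)*(24 + H)) - 31 = (-104 + (14 + H)*(24 + H)) - 31 = -135 + (14 + H)*(24 + H))
U = 661 (U = 18457 - (201 + 115² + 38*115) = 18457 - (201 + 13225 + 4370) = 18457 - 1*17796 = 18457 - 17796 = 661)
(954 - 23828)/(u(T) + U) = (954 - 23828)/(93 + 661) = -22874/754 = -22874*1/754 = -11437/377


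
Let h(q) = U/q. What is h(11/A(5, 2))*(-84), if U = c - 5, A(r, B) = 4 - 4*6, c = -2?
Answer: -11760/11 ≈ -1069.1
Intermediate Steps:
A(r, B) = -20 (A(r, B) = 4 - 24 = -20)
U = -7 (U = -2 - 5 = -7)
h(q) = -7/q
h(11/A(5, 2))*(-84) = -7/(11/(-20))*(-84) = -7/(11*(-1/20))*(-84) = -7/(-11/20)*(-84) = -7*(-20/11)*(-84) = (140/11)*(-84) = -11760/11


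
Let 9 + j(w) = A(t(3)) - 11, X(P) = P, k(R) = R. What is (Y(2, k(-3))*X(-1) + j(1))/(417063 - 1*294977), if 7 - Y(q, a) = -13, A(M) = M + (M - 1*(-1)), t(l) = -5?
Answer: -49/122086 ≈ -0.00040136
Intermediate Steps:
A(M) = 1 + 2*M (A(M) = M + (M + 1) = M + (1 + M) = 1 + 2*M)
Y(q, a) = 20 (Y(q, a) = 7 - 1*(-13) = 7 + 13 = 20)
j(w) = -29 (j(w) = -9 + ((1 + 2*(-5)) - 11) = -9 + ((1 - 10) - 11) = -9 + (-9 - 11) = -9 - 20 = -29)
(Y(2, k(-3))*X(-1) + j(1))/(417063 - 1*294977) = (20*(-1) - 29)/(417063 - 1*294977) = (-20 - 29)/(417063 - 294977) = -49/122086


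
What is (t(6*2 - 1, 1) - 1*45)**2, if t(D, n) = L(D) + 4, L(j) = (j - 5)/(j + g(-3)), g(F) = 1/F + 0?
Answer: 418609/256 ≈ 1635.2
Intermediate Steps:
g(F) = 1/F
L(j) = (-5 + j)/(-1/3 + j) (L(j) = (j - 5)/(j + 1/(-3)) = (-5 + j)/(j - 1/3) = (-5 + j)/(-1/3 + j))
t(D, n) = 4 + 3*(-5 + D)/(-1 + 3*D) (t(D, n) = 3*(-5 + D)/(-1 + 3*D) + 4 = 4 + 3*(-5 + D)/(-1 + 3*D))
(t(6*2 - 1, 1) - 1*45)**2 = ((-19 + 15*(6*2 - 1))/(-1 + 3*(6*2 - 1)) - 1*45)**2 = ((-19 + 15*(12 - 1))/(-1 + 3*(12 - 1)) - 45)**2 = ((-19 + 15*11)/(-1 + 3*11) - 45)**2 = ((-19 + 165)/(-1 + 33) - 45)**2 = (146/32 - 45)**2 = ((1/32)*146 - 45)**2 = (73/16 - 45)**2 = (-647/16)**2 = 418609/256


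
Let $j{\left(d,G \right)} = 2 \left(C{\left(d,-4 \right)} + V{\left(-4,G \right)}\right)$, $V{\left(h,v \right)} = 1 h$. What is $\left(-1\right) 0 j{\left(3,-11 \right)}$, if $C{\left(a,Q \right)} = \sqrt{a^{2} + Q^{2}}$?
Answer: $0$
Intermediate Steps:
$V{\left(h,v \right)} = h$
$C{\left(a,Q \right)} = \sqrt{Q^{2} + a^{2}}$
$j{\left(d,G \right)} = -8 + 2 \sqrt{16 + d^{2}}$ ($j{\left(d,G \right)} = 2 \left(\sqrt{\left(-4\right)^{2} + d^{2}} - 4\right) = 2 \left(\sqrt{16 + d^{2}} - 4\right) = 2 \left(-4 + \sqrt{16 + d^{2}}\right) = -8 + 2 \sqrt{16 + d^{2}}$)
$\left(-1\right) 0 j{\left(3,-11 \right)} = \left(-1\right) 0 \left(-8 + 2 \sqrt{16 + 3^{2}}\right) = 0 \left(-8 + 2 \sqrt{16 + 9}\right) = 0 \left(-8 + 2 \sqrt{25}\right) = 0 \left(-8 + 2 \cdot 5\right) = 0 \left(-8 + 10\right) = 0 \cdot 2 = 0$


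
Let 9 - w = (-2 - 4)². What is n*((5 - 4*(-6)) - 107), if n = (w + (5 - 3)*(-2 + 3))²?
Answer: -48750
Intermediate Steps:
w = -27 (w = 9 - (-2 - 4)² = 9 - 1*(-6)² = 9 - 1*36 = 9 - 36 = -27)
n = 625 (n = (-27 + (5 - 3)*(-2 + 3))² = (-27 + 2*1)² = (-27 + 2)² = (-25)² = 625)
n*((5 - 4*(-6)) - 107) = 625*((5 - 4*(-6)) - 107) = 625*((5 + 24) - 107) = 625*(29 - 107) = 625*(-78) = -48750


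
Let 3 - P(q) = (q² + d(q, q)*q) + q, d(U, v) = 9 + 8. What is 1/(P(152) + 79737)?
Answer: 1/53900 ≈ 1.8553e-5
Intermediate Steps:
d(U, v) = 17
P(q) = 3 - q² - 18*q (P(q) = 3 - ((q² + 17*q) + q) = 3 - (q² + 18*q) = 3 + (-q² - 18*q) = 3 - q² - 18*q)
1/(P(152) + 79737) = 1/((3 - 1*152² - 18*152) + 79737) = 1/((3 - 1*23104 - 2736) + 79737) = 1/((3 - 23104 - 2736) + 79737) = 1/(-25837 + 79737) = 1/53900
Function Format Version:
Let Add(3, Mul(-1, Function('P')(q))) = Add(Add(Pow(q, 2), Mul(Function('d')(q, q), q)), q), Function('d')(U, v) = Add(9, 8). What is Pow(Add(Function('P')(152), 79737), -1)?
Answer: Rational(1, 53900) ≈ 1.8553e-5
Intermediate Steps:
Function('d')(U, v) = 17
Function('P')(q) = Add(3, Mul(-1, Pow(q, 2)), Mul(-18, q)) (Function('P')(q) = Add(3, Mul(-1, Add(Add(Pow(q, 2), Mul(17, q)), q))) = Add(3, Mul(-1, Add(Pow(q, 2), Mul(18, q)))) = Add(3, Add(Mul(-1, Pow(q, 2)), Mul(-18, q))) = Add(3, Mul(-1, Pow(q, 2)), Mul(-18, q)))
Pow(Add(Function('P')(152), 79737), -1) = Pow(Add(Add(3, Mul(-1, Pow(152, 2)), Mul(-18, 152)), 79737), -1) = Pow(Add(Add(3, Mul(-1, 23104), -2736), 79737), -1) = Pow(Add(Add(3, -23104, -2736), 79737), -1) = Pow(Add(-25837, 79737), -1) = Pow(53900, -1) = Rational(1, 53900)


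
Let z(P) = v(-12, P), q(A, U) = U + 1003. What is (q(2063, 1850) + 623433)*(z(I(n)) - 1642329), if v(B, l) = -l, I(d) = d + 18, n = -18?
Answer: -1028567660094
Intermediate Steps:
q(A, U) = 1003 + U
I(d) = 18 + d
z(P) = -P
(q(2063, 1850) + 623433)*(z(I(n)) - 1642329) = ((1003 + 1850) + 623433)*(-(18 - 18) - 1642329) = (2853 + 623433)*(-1*0 - 1642329) = 626286*(0 - 1642329) = 626286*(-1642329) = -1028567660094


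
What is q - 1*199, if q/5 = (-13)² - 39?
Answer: 451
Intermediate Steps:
q = 650 (q = 5*((-13)² - 39) = 5*(169 - 39) = 5*130 = 650)
q - 1*199 = 650 - 1*199 = 650 - 199 = 451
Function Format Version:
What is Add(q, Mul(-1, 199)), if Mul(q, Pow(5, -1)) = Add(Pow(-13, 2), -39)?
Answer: 451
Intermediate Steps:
q = 650 (q = Mul(5, Add(Pow(-13, 2), -39)) = Mul(5, Add(169, -39)) = Mul(5, 130) = 650)
Add(q, Mul(-1, 199)) = Add(650, Mul(-1, 199)) = Add(650, -199) = 451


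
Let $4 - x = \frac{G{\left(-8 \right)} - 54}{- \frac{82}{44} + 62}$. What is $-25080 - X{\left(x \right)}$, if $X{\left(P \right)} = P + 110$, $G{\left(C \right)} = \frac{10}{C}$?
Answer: $- \frac{66665755}{2646} \approx -25195.0$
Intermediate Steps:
$x = \frac{13015}{2646}$ ($x = 4 - \frac{\frac{10}{-8} - 54}{- \frac{82}{44} + 62} = 4 - \frac{10 \left(- \frac{1}{8}\right) - 54}{\left(-82\right) \frac{1}{44} + 62} = 4 - \frac{- \frac{5}{4} - 54}{- \frac{41}{22} + 62} = 4 - - \frac{221}{4 \cdot \frac{1323}{22}} = 4 - \left(- \frac{221}{4}\right) \frac{22}{1323} = 4 - - \frac{2431}{2646} = 4 + \frac{2431}{2646} = \frac{13015}{2646} \approx 4.9187$)
$X{\left(P \right)} = 110 + P$
$-25080 - X{\left(x \right)} = -25080 - \left(110 + \frac{13015}{2646}\right) = -25080 - \frac{304075}{2646} = - \frac{66665755}{2646}$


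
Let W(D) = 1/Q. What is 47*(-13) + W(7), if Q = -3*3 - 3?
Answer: -7333/12 ≈ -611.08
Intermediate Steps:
Q = -12 (Q = -9 - 3 = -12)
W(D) = -1/12 (W(D) = 1/(-12) = -1/12)
47*(-13) + W(7) = 47*(-13) - 1/12 = -611 - 1/12 = -7333/12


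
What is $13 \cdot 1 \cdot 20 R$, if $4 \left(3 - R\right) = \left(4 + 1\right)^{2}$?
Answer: $-845$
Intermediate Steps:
$R = - \frac{13}{4}$ ($R = 3 - \frac{\left(4 + 1\right)^{2}}{4} = 3 - \frac{5^{2}}{4} = 3 - \frac{25}{4} = - \frac{13}{4} \approx -3.25$)
$13 \cdot 1 \cdot 20 R = 13 \cdot 1 \cdot 20 \left(- \frac{13}{4}\right) = 13 \cdot 20 \left(- \frac{13}{4}\right) = 260 \left(- \frac{13}{4}\right) = -845$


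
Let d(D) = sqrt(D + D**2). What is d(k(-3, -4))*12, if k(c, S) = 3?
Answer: 24*sqrt(3) ≈ 41.569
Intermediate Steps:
d(k(-3, -4))*12 = sqrt(3*(1 + 3))*12 = sqrt(3*4)*12 = sqrt(12)*12 = (2*sqrt(3))*12 = 24*sqrt(3)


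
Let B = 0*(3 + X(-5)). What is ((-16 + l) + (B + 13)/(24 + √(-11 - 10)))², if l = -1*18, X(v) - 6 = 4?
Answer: (-620533*I + 54604*√21)/(3*(-185*I + 16*√21)) ≈ 1120.7 + 6.6813*I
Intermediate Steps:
X(v) = 10 (X(v) = 6 + 4 = 10)
l = -18
B = 0 (B = 0*(3 + 10) = 0*13 = 0)
((-16 + l) + (B + 13)/(24 + √(-11 - 10)))² = ((-16 - 18) + (0 + 13)/(24 + √(-11 - 10)))² = (-34 + 13/(24 + √(-21)))² = (-34 + 13/(24 + I*√21))²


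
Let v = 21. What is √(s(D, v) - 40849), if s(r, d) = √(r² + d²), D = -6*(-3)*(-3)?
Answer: √(-40849 + 3*√373) ≈ 201.97*I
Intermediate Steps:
D = -54 (D = 18*(-3) = -54)
s(r, d) = √(d² + r²)
√(s(D, v) - 40849) = √(√(21² + (-54)²) - 40849) = √(√(441 + 2916) - 40849) = √(√3357 - 40849) = √(3*√373 - 40849) = √(-40849 + 3*√373)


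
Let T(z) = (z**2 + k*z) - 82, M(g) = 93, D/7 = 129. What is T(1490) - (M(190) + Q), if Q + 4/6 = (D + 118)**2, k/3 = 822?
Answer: 14555474/3 ≈ 4.8518e+6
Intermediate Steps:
D = 903 (D = 7*129 = 903)
k = 2466 (k = 3*822 = 2466)
Q = 3127321/3 (Q = -2/3 + (903 + 118)**2 = -2/3 + 1021**2 = -2/3 + 1042441 = 3127321/3 ≈ 1.0424e+6)
T(z) = -82 + z**2 + 2466*z (T(z) = (z**2 + 2466*z) - 82 = -82 + z**2 + 2466*z)
T(1490) - (M(190) + Q) = (-82 + 1490**2 + 2466*1490) - (93 + 3127321/3) = (-82 + 2220100 + 3674340) - 1*3127600/3 = 5894358 - 3127600/3 = 14555474/3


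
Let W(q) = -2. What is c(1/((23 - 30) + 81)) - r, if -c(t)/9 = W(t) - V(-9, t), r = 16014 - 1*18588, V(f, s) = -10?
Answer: 2502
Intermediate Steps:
r = -2574 (r = 16014 - 18588 = -2574)
c(t) = -72 (c(t) = -9*(-2 - 1*(-10)) = -9*(-2 + 10) = -9*8 = -72)
c(1/((23 - 30) + 81)) - r = -72 - 1*(-2574) = -72 + 2574 = 2502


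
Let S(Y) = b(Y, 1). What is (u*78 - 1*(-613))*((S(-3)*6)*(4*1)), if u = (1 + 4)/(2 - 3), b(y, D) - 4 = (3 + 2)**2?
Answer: 155208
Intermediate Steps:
b(y, D) = 29 (b(y, D) = 4 + (3 + 2)**2 = 4 + 5**2 = 4 + 25 = 29)
u = -5 (u = 5/(-1) = 5*(-1) = -5)
S(Y) = 29
(u*78 - 1*(-613))*((S(-3)*6)*(4*1)) = (-5*78 - 1*(-613))*((29*6)*(4*1)) = (-390 + 613)*(174*4) = 223*696 = 155208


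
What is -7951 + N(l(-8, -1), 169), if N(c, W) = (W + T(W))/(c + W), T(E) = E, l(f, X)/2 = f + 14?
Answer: -1438793/181 ≈ -7949.1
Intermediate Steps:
l(f, X) = 28 + 2*f (l(f, X) = 2*(f + 14) = 2*(14 + f) = 28 + 2*f)
N(c, W) = 2*W/(W + c) (N(c, W) = (W + W)/(c + W) = (2*W)/(W + c) = 2*W/(W + c))
-7951 + N(l(-8, -1), 169) = -7951 + 2*169/(169 + (28 + 2*(-8))) = -7951 + 2*169/(169 + (28 - 16)) = -7951 + 2*169/(169 + 12) = -7951 + 2*169/181 = -7951 + 2*169*(1/181) = -7951 + 338/181 = -1438793/181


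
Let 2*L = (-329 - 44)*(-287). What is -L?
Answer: -107051/2 ≈ -53526.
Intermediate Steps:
L = 107051/2 (L = ((-329 - 44)*(-287))/2 = (-373*(-287))/2 = (½)*107051 = 107051/2 ≈ 53526.)
-L = -1*107051/2 = -107051/2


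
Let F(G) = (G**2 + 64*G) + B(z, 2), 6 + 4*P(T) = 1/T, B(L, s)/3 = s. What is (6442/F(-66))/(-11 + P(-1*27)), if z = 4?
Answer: -115956/31073 ≈ -3.7317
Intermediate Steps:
B(L, s) = 3*s
P(T) = -3/2 + 1/(4*T)
F(G) = 6 + G**2 + 64*G (F(G) = (G**2 + 64*G) + 3*2 = (G**2 + 64*G) + 6 = 6 + G**2 + 64*G)
(6442/F(-66))/(-11 + P(-1*27)) = (6442/(6 + (-66)**2 + 64*(-66)))/(-11 + (1 - (-6)*27)/(4*((-1*27)))) = (6442/(6 + 4356 - 4224))/(-11 + (1/4)*(1 - 6*(-27))/(-27)) = (6442/138)/(-11 + (1/4)*(-1/27)*(1 + 162)) = (6442*(1/138))/(-11 + (1/4)*(-1/27)*163) = 3221/(69*(-11 - 163/108)) = 3221/(69*(-1351/108)) = (3221/69)*(-108/1351) = -115956/31073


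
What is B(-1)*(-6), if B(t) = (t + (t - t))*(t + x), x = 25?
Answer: 144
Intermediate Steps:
B(t) = t*(25 + t) (B(t) = (t + (t - t))*(t + 25) = (t + 0)*(25 + t) = t*(25 + t))
B(-1)*(-6) = -(25 - 1)*(-6) = -1*24*(-6) = -24*(-6) = 144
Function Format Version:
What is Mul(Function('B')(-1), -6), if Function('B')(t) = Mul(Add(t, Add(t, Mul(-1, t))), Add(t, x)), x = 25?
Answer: 144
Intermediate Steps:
Function('B')(t) = Mul(t, Add(25, t)) (Function('B')(t) = Mul(Add(t, Add(t, Mul(-1, t))), Add(t, 25)) = Mul(Add(t, 0), Add(25, t)) = Mul(t, Add(25, t)))
Mul(Function('B')(-1), -6) = Mul(Mul(-1, Add(25, -1)), -6) = Mul(Mul(-1, 24), -6) = Mul(-24, -6) = 144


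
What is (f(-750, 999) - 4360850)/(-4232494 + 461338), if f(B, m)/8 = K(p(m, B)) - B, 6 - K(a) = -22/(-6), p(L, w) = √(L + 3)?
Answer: 6532247/5656734 ≈ 1.1548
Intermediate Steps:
p(L, w) = √(3 + L)
K(a) = 7/3 (K(a) = 6 - (-22)/(-6) = 6 - (-22)*(-1)/6 = 6 - 1*11/3 = 6 - 11/3 = 7/3)
f(B, m) = 56/3 - 8*B (f(B, m) = 8*(7/3 - B) = 56/3 - 8*B)
(f(-750, 999) - 4360850)/(-4232494 + 461338) = ((56/3 - 8*(-750)) - 4360850)/(-4232494 + 461338) = ((56/3 + 6000) - 4360850)/(-3771156) = (18056/3 - 4360850)*(-1/3771156) = -13064494/3*(-1/3771156) = 6532247/5656734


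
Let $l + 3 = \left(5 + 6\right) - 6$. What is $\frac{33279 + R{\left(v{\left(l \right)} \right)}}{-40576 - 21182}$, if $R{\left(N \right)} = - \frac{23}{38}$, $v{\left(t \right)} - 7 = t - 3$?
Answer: $- \frac{17323}{32148} \approx -0.53885$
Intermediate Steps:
$l = 2$ ($l = -3 + \left(\left(5 + 6\right) - 6\right) = -3 + \left(11 - 6\right) = -3 + 5 = 2$)
$v{\left(t \right)} = 4 + t$ ($v{\left(t \right)} = 7 + \left(t - 3\right) = 7 + \left(-3 + t\right) = 4 + t$)
$R{\left(N \right)} = - \frac{23}{38}$ ($R{\left(N \right)} = \left(-23\right) \frac{1}{38} = - \frac{23}{38}$)
$\frac{33279 + R{\left(v{\left(l \right)} \right)}}{-40576 - 21182} = \frac{33279 - \frac{23}{38}}{-40576 - 21182} = \frac{1264579}{38 \left(-61758\right)} = \frac{1264579}{38} \left(- \frac{1}{61758}\right) = - \frac{17323}{32148}$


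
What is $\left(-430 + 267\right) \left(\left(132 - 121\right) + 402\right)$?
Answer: $-67319$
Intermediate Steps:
$\left(-430 + 267\right) \left(\left(132 - 121\right) + 402\right) = - 163 \left(\left(132 - 121\right) + 402\right) = - 163 \left(11 + 402\right) = \left(-163\right) 413 = -67319$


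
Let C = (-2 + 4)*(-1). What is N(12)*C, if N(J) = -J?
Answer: 24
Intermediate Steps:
C = -2 (C = 2*(-1) = -2)
N(12)*C = -1*12*(-2) = -12*(-2) = 24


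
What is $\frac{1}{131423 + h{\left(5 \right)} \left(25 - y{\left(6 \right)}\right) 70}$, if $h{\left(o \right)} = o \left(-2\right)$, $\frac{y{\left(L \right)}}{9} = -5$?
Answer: $\frac{1}{82423} \approx 1.2133 \cdot 10^{-5}$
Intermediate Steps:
$y{\left(L \right)} = -45$ ($y{\left(L \right)} = 9 \left(-5\right) = -45$)
$h{\left(o \right)} = - 2 o$
$\frac{1}{131423 + h{\left(5 \right)} \left(25 - y{\left(6 \right)}\right) 70} = \frac{1}{131423 + \left(-2\right) 5 \left(25 - -45\right) 70} = \frac{1}{131423 + - 10 \left(25 + 45\right) 70} = \frac{1}{131423 + \left(-10\right) 70 \cdot 70} = \frac{1}{131423 - 49000} = \frac{1}{82423}$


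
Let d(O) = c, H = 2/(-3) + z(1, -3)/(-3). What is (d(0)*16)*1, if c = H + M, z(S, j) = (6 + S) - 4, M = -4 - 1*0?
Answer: -272/3 ≈ -90.667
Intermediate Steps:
M = -4 (M = -4 + 0 = -4)
z(S, j) = 2 + S
H = -5/3 (H = 2/(-3) + (2 + 1)/(-3) = 2*(-1/3) + 3*(-1/3) = -2/3 - 1 = -5/3 ≈ -1.6667)
c = -17/3 (c = -5/3 - 4 = -17/3 ≈ -5.6667)
d(O) = -17/3
(d(0)*16)*1 = -17/3*16*1 = -272/3*1 = -272/3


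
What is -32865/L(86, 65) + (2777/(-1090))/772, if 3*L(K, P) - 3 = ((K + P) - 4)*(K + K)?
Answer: -27678647533/7092834920 ≈ -3.9023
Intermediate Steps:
L(K, P) = 1 + 2*K*(-4 + K + P)/3 (L(K, P) = 1 + (((K + P) - 4)*(K + K))/3 = 1 + ((-4 + K + P)*(2*K))/3 = 1 + (2*K*(-4 + K + P))/3 = 1 + 2*K*(-4 + K + P)/3)
-32865/L(86, 65) + (2777/(-1090))/772 = -32865/(1 - 8/3*86 + (⅔)*86² + (⅔)*86*65) + (2777/(-1090))/772 = -32865/(1 - 688/3 + (⅔)*7396 + 11180/3) + (2777*(-1/1090))*(1/772) = -32865/(1 - 688/3 + 14792/3 + 11180/3) - 2777/1090*1/772 = -32865/8429 - 2777/841480 = -27678647533/7092834920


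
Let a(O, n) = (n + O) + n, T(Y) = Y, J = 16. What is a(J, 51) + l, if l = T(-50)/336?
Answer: 19799/168 ≈ 117.85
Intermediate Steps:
a(O, n) = O + 2*n (a(O, n) = (O + n) + n = O + 2*n)
l = -25/168 (l = -50/336 = -50*1/336 = -25/168 ≈ -0.14881)
a(J, 51) + l = (16 + 2*51) - 25/168 = (16 + 102) - 25/168 = 118 - 25/168 = 19799/168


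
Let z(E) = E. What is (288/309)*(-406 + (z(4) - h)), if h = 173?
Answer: -55200/103 ≈ -535.92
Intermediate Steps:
(288/309)*(-406 + (z(4) - h)) = (288/309)*(-406 + (4 - 1*173)) = (288*(1/309))*(-406 + (4 - 173)) = 96*(-406 - 169)/103 = (96/103)*(-575) = -55200/103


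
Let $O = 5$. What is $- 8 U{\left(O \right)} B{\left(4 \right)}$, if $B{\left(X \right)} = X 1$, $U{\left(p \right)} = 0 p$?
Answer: $0$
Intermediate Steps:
$U{\left(p \right)} = 0$
$B{\left(X \right)} = X$
$- 8 U{\left(O \right)} B{\left(4 \right)} = \left(-8\right) 0 \cdot 4 = 0 \cdot 4 = 0$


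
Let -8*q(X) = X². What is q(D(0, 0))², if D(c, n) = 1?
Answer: 1/64 ≈ 0.015625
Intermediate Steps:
q(X) = -X²/8
q(D(0, 0))² = (-⅛*1²)² = (-⅛*1)² = (-⅛)² = 1/64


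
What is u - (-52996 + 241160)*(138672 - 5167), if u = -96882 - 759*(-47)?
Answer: -25120896029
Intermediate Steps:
u = -61209 (u = -96882 - 1*(-35673) = -96882 + 35673 = -61209)
u - (-52996 + 241160)*(138672 - 5167) = -61209 - (-52996 + 241160)*(138672 - 5167) = -61209 - 188164*133505 = -61209 - 1*25120834820 = -61209 - 25120834820 = -25120896029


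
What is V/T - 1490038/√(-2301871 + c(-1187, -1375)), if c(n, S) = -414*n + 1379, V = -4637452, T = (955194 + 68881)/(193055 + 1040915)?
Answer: -1144495328888/204815 + 745019*I*√1809074/904537 ≈ -5.5879e+6 + 1107.8*I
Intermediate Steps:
T = 204815/246794 (T = 1024075/1233970 = 1024075*(1/1233970) = 204815/246794 ≈ 0.82990)
c(n, S) = 1379 - 414*n
V/T - 1490038/√(-2301871 + c(-1187, -1375)) = -4637452/204815/246794 - 1490038/√(-2301871 + (1379 - 414*(-1187))) = -4637452*246794/204815 - 1490038/√(-2301871 + (1379 + 491418)) = -1144495328888/204815 - 1490038/√(-2301871 + 492797) = -1144495328888/204815 - 1490038*(-I*√1809074/1809074) = -1144495328888/204815 - (-745019)*I*√1809074/904537 = -1144495328888/204815 + 745019*I*√1809074/904537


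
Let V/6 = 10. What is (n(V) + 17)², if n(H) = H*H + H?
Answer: 13520329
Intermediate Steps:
V = 60 (V = 6*10 = 60)
n(H) = H + H² (n(H) = H² + H = H + H²)
(n(V) + 17)² = (60*(1 + 60) + 17)² = (60*61 + 17)² = (3660 + 17)² = 3677² = 13520329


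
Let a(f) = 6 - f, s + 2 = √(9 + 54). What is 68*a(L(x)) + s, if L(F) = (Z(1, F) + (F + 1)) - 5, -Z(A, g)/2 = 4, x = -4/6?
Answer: 3802/3 + 3*√7 ≈ 1275.3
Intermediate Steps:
s = -2 + 3*√7 (s = -2 + √(9 + 54) = -2 + √63 = -2 + 3*√7 ≈ 5.9373)
x = -⅔ (x = -4*⅙ = -⅔ ≈ -0.66667)
Z(A, g) = -8 (Z(A, g) = -2*4 = -8)
L(F) = -12 + F (L(F) = (-8 + (F + 1)) - 5 = (-8 + (1 + F)) - 5 = (-7 + F) - 5 = -12 + F)
68*a(L(x)) + s = 68*(6 - (-12 - ⅔)) + (-2 + 3*√7) = 68*(6 - 1*(-38/3)) + (-2 + 3*√7) = 68*(6 + 38/3) + (-2 + 3*√7) = 68*(56/3) + (-2 + 3*√7) = 3808/3 + (-2 + 3*√7) = 3802/3 + 3*√7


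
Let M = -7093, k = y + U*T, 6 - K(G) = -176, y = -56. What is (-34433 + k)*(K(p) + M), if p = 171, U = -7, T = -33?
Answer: 236757038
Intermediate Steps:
K(G) = 182 (K(G) = 6 - 1*(-176) = 6 + 176 = 182)
k = 175 (k = -56 - 7*(-33) = -56 + 231 = 175)
(-34433 + k)*(K(p) + M) = (-34433 + 175)*(182 - 7093) = -34258*(-6911) = 236757038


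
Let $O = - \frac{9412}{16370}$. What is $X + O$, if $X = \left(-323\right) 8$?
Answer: $- \frac{21154746}{8185} \approx -2584.6$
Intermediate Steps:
$O = - \frac{4706}{8185}$ ($O = \left(-9412\right) \frac{1}{16370} = - \frac{4706}{8185} \approx -0.57495$)
$X = -2584$
$X + O = -2584 - \frac{4706}{8185} = - \frac{21154746}{8185}$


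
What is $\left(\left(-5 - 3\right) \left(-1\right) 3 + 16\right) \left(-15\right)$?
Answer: $-600$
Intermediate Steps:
$\left(\left(-5 - 3\right) \left(-1\right) 3 + 16\right) \left(-15\right) = \left(\left(-8\right) \left(-1\right) 3 + 16\right) \left(-15\right) = \left(8 \cdot 3 + 16\right) \left(-15\right) = \left(24 + 16\right) \left(-15\right) = 40 \left(-15\right) = -600$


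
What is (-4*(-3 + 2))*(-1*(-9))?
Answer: 36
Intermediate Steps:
(-4*(-3 + 2))*(-1*(-9)) = -4*(-1)*9 = 4*9 = 36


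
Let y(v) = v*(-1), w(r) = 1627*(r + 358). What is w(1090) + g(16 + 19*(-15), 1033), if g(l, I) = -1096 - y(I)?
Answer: 2355833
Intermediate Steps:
w(r) = 582466 + 1627*r (w(r) = 1627*(358 + r) = 582466 + 1627*r)
y(v) = -v
g(l, I) = -1096 + I (g(l, I) = -1096 - (-1)*I = -1096 + I)
w(1090) + g(16 + 19*(-15), 1033) = (582466 + 1627*1090) + (-1096 + 1033) = (582466 + 1773430) - 63 = 2355896 - 63 = 2355833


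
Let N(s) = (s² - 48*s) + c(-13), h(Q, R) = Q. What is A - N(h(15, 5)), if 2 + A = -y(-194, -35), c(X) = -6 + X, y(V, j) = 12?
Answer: 500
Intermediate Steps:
N(s) = -19 + s² - 48*s (N(s) = (s² - 48*s) + (-6 - 13) = (s² - 48*s) - 19 = -19 + s² - 48*s)
A = -14 (A = -2 - 1*12 = -2 - 12 = -14)
A - N(h(15, 5)) = -14 - (-19 + 15² - 48*15) = -14 - (-19 + 225 - 720) = -14 - 1*(-514) = -14 + 514 = 500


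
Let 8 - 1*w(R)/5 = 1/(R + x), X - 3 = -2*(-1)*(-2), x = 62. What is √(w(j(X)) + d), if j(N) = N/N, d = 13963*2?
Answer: √12332971/21 ≈ 167.23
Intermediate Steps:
d = 27926
X = -1 (X = 3 - 2*(-1)*(-2) = 3 + 2*(-2) = 3 - 4 = -1)
j(N) = 1
w(R) = 40 - 5/(62 + R) (w(R) = 40 - 5/(R + 62) = 40 - 5/(62 + R))
√(w(j(X)) + d) = √(5*(495 + 8*1)/(62 + 1) + 27926) = √(5*(495 + 8)/63 + 27926) = √(5*(1/63)*503 + 27926) = √(2515/63 + 27926) = √(1761853/63) = √12332971/21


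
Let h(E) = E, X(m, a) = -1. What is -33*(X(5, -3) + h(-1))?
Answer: 66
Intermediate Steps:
-33*(X(5, -3) + h(-1)) = -33*(-1 - 1) = -33*(-2) = 66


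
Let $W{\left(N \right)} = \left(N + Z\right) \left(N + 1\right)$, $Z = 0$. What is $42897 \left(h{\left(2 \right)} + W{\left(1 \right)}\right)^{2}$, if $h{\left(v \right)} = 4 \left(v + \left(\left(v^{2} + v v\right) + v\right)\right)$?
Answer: $107242500$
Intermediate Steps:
$h{\left(v \right)} = 8 v + 8 v^{2}$ ($h{\left(v \right)} = 4 \left(v + \left(\left(v^{2} + v^{2}\right) + v\right)\right) = 4 \left(v + \left(2 v^{2} + v\right)\right) = 4 \left(v + \left(v + 2 v^{2}\right)\right) = 4 \left(2 v + 2 v^{2}\right) = 8 v + 8 v^{2}$)
$W{\left(N \right)} = N \left(1 + N\right)$ ($W{\left(N \right)} = \left(N + 0\right) \left(N + 1\right) = N \left(1 + N\right)$)
$42897 \left(h{\left(2 \right)} + W{\left(1 \right)}\right)^{2} = 42897 \left(8 \cdot 2 \left(1 + 2\right) + 1 \left(1 + 1\right)\right)^{2} = 42897 \left(8 \cdot 2 \cdot 3 + 1 \cdot 2\right)^{2} = 42897 \left(48 + 2\right)^{2} = 42897 \cdot 50^{2} = 42897 \cdot 2500 = 107242500$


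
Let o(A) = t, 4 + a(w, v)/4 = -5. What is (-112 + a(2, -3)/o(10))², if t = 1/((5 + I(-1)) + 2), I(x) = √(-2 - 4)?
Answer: 124720 + 26208*I*√6 ≈ 1.2472e+5 + 64196.0*I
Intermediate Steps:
a(w, v) = -36 (a(w, v) = -16 + 4*(-5) = -16 - 20 = -36)
I(x) = I*√6 (I(x) = √(-6) = I*√6)
t = 1/(7 + I*√6) (t = 1/((5 + I*√6) + 2) = 1/(7 + I*√6) ≈ 0.12727 - 0.044536*I)
o(A) = 7/55 - I*√6/55
(-112 + a(2, -3)/o(10))² = (-112 - 36/(7/55 - I*√6/55))²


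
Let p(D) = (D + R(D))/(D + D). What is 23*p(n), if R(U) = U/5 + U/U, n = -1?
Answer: 23/10 ≈ 2.3000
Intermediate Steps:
R(U) = 1 + U/5 (R(U) = U*(⅕) + 1 = U/5 + 1 = 1 + U/5)
p(D) = (1 + 6*D/5)/(2*D) (p(D) = (D + (1 + D/5))/(D + D) = (1 + 6*D/5)/((2*D)) = (1 + 6*D/5)*(1/(2*D)) = (1 + 6*D/5)/(2*D))
23*p(n) = 23*((⅒)*(5 + 6*(-1))/(-1)) = 23*((⅒)*(-1)*(5 - 6)) = 23*((⅒)*(-1)*(-1)) = 23*(⅒) = 23/10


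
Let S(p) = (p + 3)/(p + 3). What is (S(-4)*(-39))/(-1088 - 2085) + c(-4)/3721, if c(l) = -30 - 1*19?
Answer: -10358/11806733 ≈ -0.00087730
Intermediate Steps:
S(p) = 1 (S(p) = (3 + p)/(3 + p) = 1)
c(l) = -49 (c(l) = -30 - 19 = -49)
(S(-4)*(-39))/(-1088 - 2085) + c(-4)/3721 = (1*(-39))/(-1088 - 2085) - 49/3721 = -39/(-3173) - 49*1/3721 = -39*(-1/3173) - 49/3721 = 39/3173 - 49/3721 = -10358/11806733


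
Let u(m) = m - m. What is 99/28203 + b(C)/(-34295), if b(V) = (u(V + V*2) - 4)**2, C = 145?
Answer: 981319/322407295 ≈ 0.0030437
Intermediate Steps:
u(m) = 0
b(V) = 16 (b(V) = (0 - 4)**2 = (-4)**2 = 16)
99/28203 + b(C)/(-34295) = 99/28203 + 16/(-34295) = 99*(1/28203) + 16*(-1/34295) = 33/9401 - 16/34295 = 981319/322407295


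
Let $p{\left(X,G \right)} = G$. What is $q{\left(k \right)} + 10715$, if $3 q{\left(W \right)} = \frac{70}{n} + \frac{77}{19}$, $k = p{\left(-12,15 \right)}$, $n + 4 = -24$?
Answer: $\frac{1221569}{114} \approx 10716.0$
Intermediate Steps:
$n = -28$ ($n = -4 - 24 = -28$)
$k = 15$
$q{\left(W \right)} = \frac{59}{114}$ ($q{\left(W \right)} = \frac{\frac{70}{-28} + \frac{77}{19}}{3} = \frac{70 \left(- \frac{1}{28}\right) + 77 \cdot \frac{1}{19}}{3} = \frac{- \frac{5}{2} + \frac{77}{19}}{3} = \frac{1}{3} \cdot \frac{59}{38} = \frac{59}{114}$)
$q{\left(k \right)} + 10715 = \frac{59}{114} + 10715 = \frac{1221569}{114}$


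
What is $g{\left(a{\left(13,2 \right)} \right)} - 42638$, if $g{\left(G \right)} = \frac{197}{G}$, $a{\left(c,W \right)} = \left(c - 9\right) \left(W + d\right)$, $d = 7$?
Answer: $- \frac{1534771}{36} \approx -42633.0$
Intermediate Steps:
$a{\left(c,W \right)} = \left(-9 + c\right) \left(7 + W\right)$ ($a{\left(c,W \right)} = \left(c - 9\right) \left(W + 7\right) = \left(-9 + c\right) \left(7 + W\right)$)
$g{\left(a{\left(13,2 \right)} \right)} - 42638 = \frac{197}{-63 - 18 + 7 \cdot 13 + 2 \cdot 13} - 42638 = \frac{197}{-63 - 18 + 91 + 26} - 42638 = \frac{197}{36} - 42638 = - \frac{1534771}{36}$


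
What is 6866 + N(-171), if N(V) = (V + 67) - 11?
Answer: 6751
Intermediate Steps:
N(V) = 56 + V (N(V) = (67 + V) - 11 = 56 + V)
6866 + N(-171) = 6866 + (56 - 171) = 6866 - 115 = 6751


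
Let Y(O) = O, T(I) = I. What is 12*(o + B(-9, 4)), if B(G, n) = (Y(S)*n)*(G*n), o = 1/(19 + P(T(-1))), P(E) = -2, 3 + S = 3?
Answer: 12/17 ≈ 0.70588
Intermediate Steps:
S = 0 (S = -3 + 3 = 0)
o = 1/17 (o = 1/(19 - 2) = 1/17 ≈ 0.058824)
B(G, n) = 0 (B(G, n) = (0*n)*(G*n) = 0*(G*n) = 0)
12*(o + B(-9, 4)) = 12*(1/17 + 0) = 12*(1/17) = 12/17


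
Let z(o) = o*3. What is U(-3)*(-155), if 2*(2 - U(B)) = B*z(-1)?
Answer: 775/2 ≈ 387.50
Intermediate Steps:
z(o) = 3*o
U(B) = 2 + 3*B/2 (U(B) = 2 - B*3*(-1)/2 = 2 - B*(-3)/2 = 2 - (-3)*B/2 = 2 + 3*B/2)
U(-3)*(-155) = (2 + (3/2)*(-3))*(-155) = (2 - 9/2)*(-155) = -5/2*(-155) = 775/2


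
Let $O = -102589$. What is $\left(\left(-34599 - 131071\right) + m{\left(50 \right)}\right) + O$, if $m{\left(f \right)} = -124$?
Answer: $-268383$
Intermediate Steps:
$\left(\left(-34599 - 131071\right) + m{\left(50 \right)}\right) + O = \left(\left(-34599 - 131071\right) - 124\right) - 102589 = \left(-165670 - 124\right) - 102589 = -165794 - 102589 = -268383$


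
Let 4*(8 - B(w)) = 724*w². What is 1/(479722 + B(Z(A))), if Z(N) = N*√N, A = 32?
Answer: -1/5451278 ≈ -1.8344e-7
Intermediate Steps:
Z(N) = N^(3/2)
B(w) = 8 - 181*w²
1/(479722 + B(Z(A))) = 1/(479722 + (8 - 181*(32^(3/2))²)) = 1/(479722 + (8 - 181*(128*√2)²)) = 1/(479722 + (8 - 181*32768)) = 1/(479722 + (8 - 5931008)) = 1/(479722 - 5931000) = 1/(-5451278) = -1/5451278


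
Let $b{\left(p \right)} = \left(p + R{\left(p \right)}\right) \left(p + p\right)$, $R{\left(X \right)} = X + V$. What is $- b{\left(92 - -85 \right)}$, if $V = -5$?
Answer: $-123546$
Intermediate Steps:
$R{\left(X \right)} = -5 + X$ ($R{\left(X \right)} = X - 5 = -5 + X$)
$b{\left(p \right)} = 2 p \left(-5 + 2 p\right)$ ($b{\left(p \right)} = \left(p + \left(-5 + p\right)\right) \left(p + p\right) = \left(-5 + 2 p\right) 2 p = 2 p \left(-5 + 2 p\right)$)
$- b{\left(92 - -85 \right)} = - 2 \left(92 - -85\right) \left(-5 + 2 \left(92 - -85\right)\right) = - 2 \left(92 + 85\right) \left(-5 + 2 \left(92 + 85\right)\right) = - 2 \cdot 177 \left(-5 + 2 \cdot 177\right) = - 2 \cdot 177 \left(-5 + 354\right) = - 2 \cdot 177 \cdot 349 = \left(-1\right) 123546 = -123546$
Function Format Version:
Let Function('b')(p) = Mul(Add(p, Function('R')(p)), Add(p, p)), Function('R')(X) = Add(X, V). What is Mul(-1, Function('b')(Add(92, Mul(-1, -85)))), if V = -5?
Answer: -123546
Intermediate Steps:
Function('R')(X) = Add(-5, X) (Function('R')(X) = Add(X, -5) = Add(-5, X))
Function('b')(p) = Mul(2, p, Add(-5, Mul(2, p))) (Function('b')(p) = Mul(Add(p, Add(-5, p)), Add(p, p)) = Mul(Add(-5, Mul(2, p)), Mul(2, p)) = Mul(2, p, Add(-5, Mul(2, p))))
Mul(-1, Function('b')(Add(92, Mul(-1, -85)))) = Mul(-1, Mul(2, Add(92, Mul(-1, -85)), Add(-5, Mul(2, Add(92, Mul(-1, -85)))))) = Mul(-1, Mul(2, Add(92, 85), Add(-5, Mul(2, Add(92, 85))))) = Mul(-1, Mul(2, 177, Add(-5, Mul(2, 177)))) = Mul(-1, Mul(2, 177, Add(-5, 354))) = Mul(-1, Mul(2, 177, 349)) = Mul(-1, 123546) = -123546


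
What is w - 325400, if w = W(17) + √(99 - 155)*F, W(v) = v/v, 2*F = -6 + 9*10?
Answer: -325399 + 84*I*√14 ≈ -3.254e+5 + 314.3*I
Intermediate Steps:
F = 42 (F = (-6 + 9*10)/2 = (-6 + 90)/2 = (½)*84 = 42)
W(v) = 1
w = 1 + 84*I*√14 (w = 1 + √(99 - 155)*42 = 1 + √(-56)*42 = 1 + (2*I*√14)*42 = 1 + 84*I*√14 ≈ 1.0 + 314.3*I)
w - 325400 = (1 + 84*I*√14) - 325400 = -325399 + 84*I*√14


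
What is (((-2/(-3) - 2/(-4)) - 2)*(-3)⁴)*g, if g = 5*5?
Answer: -3375/2 ≈ -1687.5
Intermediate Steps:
g = 25
(((-2/(-3) - 2/(-4)) - 2)*(-3)⁴)*g = (((-2/(-3) - 2/(-4)) - 2)*(-3)⁴)*25 = (((-2*(-⅓) - 2*(-¼)) - 2)*81)*25 = (((⅔ + ½) - 2)*81)*25 = ((7/6 - 2)*81)*25 = -⅚*81*25 = -135/2*25 = -3375/2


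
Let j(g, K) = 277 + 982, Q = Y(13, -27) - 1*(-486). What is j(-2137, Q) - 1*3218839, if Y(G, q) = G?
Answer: -3217580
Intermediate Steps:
Q = 499 (Q = 13 - 1*(-486) = 13 + 486 = 499)
j(g, K) = 1259
j(-2137, Q) - 1*3218839 = 1259 - 1*3218839 = 1259 - 3218839 = -3217580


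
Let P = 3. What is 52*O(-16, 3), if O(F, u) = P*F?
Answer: -2496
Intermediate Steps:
O(F, u) = 3*F
52*O(-16, 3) = 52*(3*(-16)) = 52*(-48) = -2496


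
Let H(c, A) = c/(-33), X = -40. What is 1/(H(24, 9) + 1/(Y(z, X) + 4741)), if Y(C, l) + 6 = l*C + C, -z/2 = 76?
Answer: -117293/85293 ≈ -1.3752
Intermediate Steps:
z = -152 (z = -2*76 = -152)
Y(C, l) = -6 + C + C*l (Y(C, l) = -6 + (l*C + C) = -6 + (C*l + C) = -6 + (C + C*l) = -6 + C + C*l)
H(c, A) = -c/33 (H(c, A) = c*(-1/33) = -c/33)
1/(H(24, 9) + 1/(Y(z, X) + 4741)) = 1/(-1/33*24 + 1/((-6 - 152 - 152*(-40)) + 4741)) = 1/(-8/11 + 1/((-6 - 152 + 6080) + 4741)) = 1/(-8/11 + 1/(5922 + 4741)) = 1/(-8/11 + 1/10663) = 1/(-85293/117293) = -117293/85293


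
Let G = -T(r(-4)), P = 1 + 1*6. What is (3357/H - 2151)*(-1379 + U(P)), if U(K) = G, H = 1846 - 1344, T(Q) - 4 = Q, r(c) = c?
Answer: 1484417655/502 ≈ 2.9570e+6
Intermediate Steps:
P = 7 (P = 1 + 6 = 7)
T(Q) = 4 + Q
H = 502
G = 0 (G = -(4 - 4) = -1*0 = 0)
U(K) = 0
(3357/H - 2151)*(-1379 + U(P)) = (3357/502 - 2151)*(-1379 + 0) = (3357*(1/502) - 2151)*(-1379) = (3357/502 - 2151)*(-1379) = -1076445/502*(-1379) = 1484417655/502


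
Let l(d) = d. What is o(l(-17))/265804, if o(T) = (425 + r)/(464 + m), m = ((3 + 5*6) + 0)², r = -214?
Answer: 211/412793612 ≈ 5.1115e-7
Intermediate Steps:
m = 1089 (m = ((3 + 30) + 0)² = (33 + 0)² = 33² = 1089)
o(T) = 211/1553 (o(T) = (425 - 214)/(464 + 1089) = 211/1553)
o(l(-17))/265804 = (211/1553)/265804 = (211/1553)*(1/265804) = 211/412793612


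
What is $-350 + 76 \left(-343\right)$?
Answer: $-26418$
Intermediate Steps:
$-350 + 76 \left(-343\right) = -350 - 26068 = -26418$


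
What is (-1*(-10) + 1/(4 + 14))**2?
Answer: 32761/324 ≈ 101.11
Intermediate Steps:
(-1*(-10) + 1/(4 + 14))**2 = (10 + 1/18)**2 = (181/18)**2 = 32761/324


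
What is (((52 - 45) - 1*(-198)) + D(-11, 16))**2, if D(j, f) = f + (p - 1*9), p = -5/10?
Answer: 178929/4 ≈ 44732.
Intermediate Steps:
p = -1/2 (p = -5*1/10 = -1/2 ≈ -0.50000)
D(j, f) = -19/2 + f (D(j, f) = f + (-1/2 - 1*9) = f + (-1/2 - 9) = f - 19/2 = -19/2 + f)
(((52 - 45) - 1*(-198)) + D(-11, 16))**2 = (((52 - 45) - 1*(-198)) + (-19/2 + 16))**2 = ((7 + 198) + 13/2)**2 = (205 + 13/2)**2 = (423/2)**2 = 178929/4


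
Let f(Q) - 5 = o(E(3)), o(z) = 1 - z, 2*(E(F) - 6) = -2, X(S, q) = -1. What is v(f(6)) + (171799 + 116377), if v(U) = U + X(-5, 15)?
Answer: 288176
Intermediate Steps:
E(F) = 5 (E(F) = 6 + (½)*(-2) = 6 - 1 = 5)
f(Q) = 1 (f(Q) = 5 + (1 - 1*5) = 5 + (1 - 5) = 5 - 4 = 1)
v(U) = -1 + U (v(U) = U - 1 = -1 + U)
v(f(6)) + (171799 + 116377) = (-1 + 1) + (171799 + 116377) = 0 + 288176 = 288176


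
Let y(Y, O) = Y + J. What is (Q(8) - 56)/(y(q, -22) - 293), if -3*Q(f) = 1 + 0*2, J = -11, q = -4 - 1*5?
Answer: 169/939 ≈ 0.17998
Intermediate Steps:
q = -9 (q = -4 - 5 = -9)
y(Y, O) = -11 + Y (y(Y, O) = Y - 11 = -11 + Y)
Q(f) = -⅓ (Q(f) = -(1 + 0*2)/3 = -(1 + 0)/3 = -⅓*1 = -⅓)
(Q(8) - 56)/(y(q, -22) - 293) = (-⅓ - 56)/((-11 - 9) - 293) = -169/(3*(-20 - 293)) = -169/3/(-313) = -169/3*(-1/313) = 169/939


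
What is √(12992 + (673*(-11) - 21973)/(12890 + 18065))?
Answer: 8*√194502832730/30955 ≈ 113.98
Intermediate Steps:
√(12992 + (673*(-11) - 21973)/(12890 + 18065)) = √(12992 + (-7403 - 21973)/30955) = √(12992 - 29376*1/30955) = √(12992 - 29376/30955) = √(402137984/30955) = 8*√194502832730/30955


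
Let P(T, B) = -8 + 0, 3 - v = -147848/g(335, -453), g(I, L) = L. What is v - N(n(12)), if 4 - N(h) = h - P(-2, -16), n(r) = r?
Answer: -139241/453 ≈ -307.38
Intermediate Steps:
v = -146489/453 (v = 3 - (-147848)/(-453) = 3 - (-147848)*(-1)/453 = 3 - 1*147848/453 = 3 - 147848/453 = -146489/453 ≈ -323.38)
P(T, B) = -8
N(h) = -4 - h (N(h) = 4 - (h - 1*(-8)) = 4 - (h + 8) = 4 - (8 + h) = 4 + (-8 - h) = -4 - h)
v - N(n(12)) = -146489/453 - (-4 - 1*12) = -146489/453 - (-4 - 12) = -146489/453 - 1*(-16) = -146489/453 + 16 = -139241/453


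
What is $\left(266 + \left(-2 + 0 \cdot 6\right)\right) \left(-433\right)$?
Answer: $-114312$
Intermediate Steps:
$\left(266 + \left(-2 + 0 \cdot 6\right)\right) \left(-433\right) = \left(266 + \left(-2 + 0\right)\right) \left(-433\right) = \left(266 - 2\right) \left(-433\right) = 264 \left(-433\right) = -114312$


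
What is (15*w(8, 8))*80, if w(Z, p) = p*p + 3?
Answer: 80400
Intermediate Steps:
w(Z, p) = 3 + p**2 (w(Z, p) = p**2 + 3 = 3 + p**2)
(15*w(8, 8))*80 = (15*(3 + 8**2))*80 = (15*(3 + 64))*80 = (15*67)*80 = 1005*80 = 80400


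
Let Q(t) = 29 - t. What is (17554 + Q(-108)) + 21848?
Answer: 39539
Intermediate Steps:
(17554 + Q(-108)) + 21848 = (17554 + (29 - 1*(-108))) + 21848 = (17554 + (29 + 108)) + 21848 = (17554 + 137) + 21848 = 17691 + 21848 = 39539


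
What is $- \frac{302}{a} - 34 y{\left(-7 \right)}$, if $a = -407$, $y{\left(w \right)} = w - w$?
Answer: $\frac{302}{407} \approx 0.74201$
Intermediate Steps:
$y{\left(w \right)} = 0$
$- \frac{302}{a} - 34 y{\left(-7 \right)} = - \frac{302}{-407} - 0 = \left(-302\right) \left(- \frac{1}{407}\right) + 0 = \frac{302}{407} + 0 = \frac{302}{407}$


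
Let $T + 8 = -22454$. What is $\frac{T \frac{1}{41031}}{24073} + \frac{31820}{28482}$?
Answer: $\frac{111451147468}{99761665563} \approx 1.1172$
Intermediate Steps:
$T = -22462$ ($T = -8 - 22454 = -22462$)
$\frac{T \frac{1}{41031}}{24073} + \frac{31820}{28482} = \frac{\left(-22462\right) \frac{1}{41031}}{24073} + \frac{31820}{28482} = \left(-22462\right) \frac{1}{41031} \cdot \frac{1}{24073} + 31820 \cdot \frac{1}{28482} = \left(- \frac{22462}{41031}\right) \frac{1}{24073} + \frac{15910}{14241} = - \frac{22462}{987739263} + \frac{15910}{14241} = \frac{111451147468}{99761665563}$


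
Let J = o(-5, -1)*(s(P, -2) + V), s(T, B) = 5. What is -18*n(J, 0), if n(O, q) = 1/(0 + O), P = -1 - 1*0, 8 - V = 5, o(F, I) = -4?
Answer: 9/16 ≈ 0.56250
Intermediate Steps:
V = 3 (V = 8 - 1*5 = 8 - 5 = 3)
P = -1 (P = -1 + 0 = -1)
J = -32 (J = -4*(5 + 3) = -4*8 = -32)
n(O, q) = 1/O
-18*n(J, 0) = -18/(-32) = -18*(-1/32) = 9/16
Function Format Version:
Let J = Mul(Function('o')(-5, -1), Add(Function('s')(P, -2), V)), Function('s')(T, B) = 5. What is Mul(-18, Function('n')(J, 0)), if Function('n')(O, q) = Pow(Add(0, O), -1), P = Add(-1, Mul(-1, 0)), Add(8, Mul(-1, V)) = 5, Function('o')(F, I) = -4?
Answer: Rational(9, 16) ≈ 0.56250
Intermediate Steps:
V = 3 (V = Add(8, Mul(-1, 5)) = Add(8, -5) = 3)
P = -1 (P = Add(-1, 0) = -1)
J = -32 (J = Mul(-4, Add(5, 3)) = Mul(-4, 8) = -32)
Function('n')(O, q) = Pow(O, -1)
Mul(-18, Function('n')(J, 0)) = Mul(-18, Pow(-32, -1)) = Mul(-18, Rational(-1, 32)) = Rational(9, 16)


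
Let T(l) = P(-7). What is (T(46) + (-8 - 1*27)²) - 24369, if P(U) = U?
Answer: -23151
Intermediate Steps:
T(l) = -7
(T(46) + (-8 - 1*27)²) - 24369 = (-7 + (-8 - 1*27)²) - 24369 = (-7 + (-8 - 27)²) - 24369 = (-7 + (-35)²) - 24369 = (-7 + 1225) - 24369 = 1218 - 24369 = -23151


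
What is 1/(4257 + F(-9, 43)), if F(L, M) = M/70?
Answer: 70/298033 ≈ 0.00023487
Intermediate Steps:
F(L, M) = M/70 (F(L, M) = M*(1/70) = M/70)
1/(4257 + F(-9, 43)) = 1/(4257 + (1/70)*43) = 1/(4257 + 43/70) = 1/(298033/70) = 70/298033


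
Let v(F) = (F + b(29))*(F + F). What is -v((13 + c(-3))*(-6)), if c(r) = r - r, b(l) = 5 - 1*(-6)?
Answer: -10452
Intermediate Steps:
b(l) = 11 (b(l) = 5 + 6 = 11)
c(r) = 0
v(F) = 2*F*(11 + F) (v(F) = (F + 11)*(F + F) = (11 + F)*(2*F) = 2*F*(11 + F))
-v((13 + c(-3))*(-6)) = -2*(13 + 0)*(-6)*(11 + (13 + 0)*(-6)) = -2*13*(-6)*(11 + 13*(-6)) = -2*(-78)*(11 - 78) = -2*(-78)*(-67) = -1*10452 = -10452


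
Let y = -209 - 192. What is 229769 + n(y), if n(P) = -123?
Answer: 229646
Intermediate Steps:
y = -401
229769 + n(y) = 229769 - 123 = 229646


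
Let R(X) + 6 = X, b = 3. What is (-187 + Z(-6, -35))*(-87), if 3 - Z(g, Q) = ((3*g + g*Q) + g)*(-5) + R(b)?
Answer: -65163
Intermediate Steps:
R(X) = -6 + X
Z(g, Q) = 6 + 20*g + 5*Q*g (Z(g, Q) = 3 - (((3*g + g*Q) + g)*(-5) + (-6 + 3)) = 3 - (((3*g + Q*g) + g)*(-5) - 3) = 3 - ((4*g + Q*g)*(-5) - 3) = 3 - ((-20*g - 5*Q*g) - 3) = 3 - (-3 - 20*g - 5*Q*g) = 3 + (3 + 20*g + 5*Q*g) = 6 + 20*g + 5*Q*g)
(-187 + Z(-6, -35))*(-87) = (-187 + (6 + 20*(-6) + 5*(-35)*(-6)))*(-87) = (-187 + (6 - 120 + 1050))*(-87) = (-187 + 936)*(-87) = 749*(-87) = -65163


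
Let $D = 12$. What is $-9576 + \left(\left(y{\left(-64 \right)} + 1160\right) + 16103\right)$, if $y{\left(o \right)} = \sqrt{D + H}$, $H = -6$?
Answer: $7687 + \sqrt{6} \approx 7689.5$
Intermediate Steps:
$y{\left(o \right)} = \sqrt{6}$ ($y{\left(o \right)} = \sqrt{12 - 6} = \sqrt{6}$)
$-9576 + \left(\left(y{\left(-64 \right)} + 1160\right) + 16103\right) = -9576 + \left(\left(\sqrt{6} + 1160\right) + 16103\right) = -9576 + \left(\left(1160 + \sqrt{6}\right) + 16103\right) = -9576 + \left(17263 + \sqrt{6}\right) = 7687 + \sqrt{6}$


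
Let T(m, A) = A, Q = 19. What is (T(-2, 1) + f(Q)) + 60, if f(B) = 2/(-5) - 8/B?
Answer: 5717/95 ≈ 60.179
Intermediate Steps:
f(B) = -⅖ - 8/B (f(B) = 2*(-⅕) - 8/B = -⅖ - 8/B)
(T(-2, 1) + f(Q)) + 60 = (1 + (-⅖ - 8/19)) + 60 = (1 - 78/95) + 60 = 17/95 + 60 = 5717/95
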